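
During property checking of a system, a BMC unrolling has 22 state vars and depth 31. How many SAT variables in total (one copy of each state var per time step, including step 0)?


BMC unrolls to depth k, creating one copy of each state var for steps 0..k.
Step count = 31 + 1 = 32 (steps 0 through 31)
Vars per step = 22
Total = 22 * 32 = 704

704


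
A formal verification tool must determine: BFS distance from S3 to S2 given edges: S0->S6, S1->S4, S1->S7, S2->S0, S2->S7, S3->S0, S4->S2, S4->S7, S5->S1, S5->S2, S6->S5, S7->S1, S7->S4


BFS layer-by-layer from S3:
  dist 0: {S3}
  dist 1: {S0}
  dist 2: {S6}
  dist 3: {S5}
  dist 4: {S1, S2}
  -> S2 reached at distance 4
Shortest path length = 4

4


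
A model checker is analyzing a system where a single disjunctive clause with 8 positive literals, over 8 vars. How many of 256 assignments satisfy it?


Step 1: Total=2^8=256
Step 2: Unsat when all 8 false: 2^0=1
Step 3: Sat=256-1=255

255


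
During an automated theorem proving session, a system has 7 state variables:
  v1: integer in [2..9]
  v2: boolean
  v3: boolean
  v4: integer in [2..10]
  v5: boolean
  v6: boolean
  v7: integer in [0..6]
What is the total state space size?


State space = product of domain sizes of all variables.
Domain sizes:
  v1 (integer in [2..9]): 8
  v2 (boolean): 2
  v3 (boolean): 2
  v4 (integer in [2..10]): 9
  v5 (boolean): 2
  v6 (boolean): 2
  v7 (integer in [0..6]): 7
Product = 8 * 2 * 2 * 9 * 2 * 2 * 7 = 8064

8064


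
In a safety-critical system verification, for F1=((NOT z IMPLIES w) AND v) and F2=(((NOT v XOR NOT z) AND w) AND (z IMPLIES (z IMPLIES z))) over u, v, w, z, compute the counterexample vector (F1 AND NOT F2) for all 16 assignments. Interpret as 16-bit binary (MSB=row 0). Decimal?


F1 = ((NOT z IMPLIES w) AND v)
F2 = (((NOT v XOR NOT z) AND w) AND (z IMPLIES (z IMPLIES z)))
Counterexample to F1=>F2 is where F1=1 and F2=0.
Evaluate each row (bits = u,v,w,z, MSB first):
  row 0 [0000]: F1=0 F2=0 -> F1&~F2 -> 0
  row 1 [0001]: F1=0 F2=0 -> F1&~F2 -> 0
  row 2 [0010]: F1=0 F2=0 -> F1&~F2 -> 0
  row 3 [0011]: F1=0 F2=1 -> F1&~F2 -> 0
  row 4 [0100]: F1=0 F2=0 -> F1&~F2 -> 0
  row 5 [0101]: F1=1 F2=0 -> F1&~F2 -> 1
  row 6 [0110]: F1=1 F2=1 -> F1&~F2 -> 0
  row 7 [0111]: F1=1 F2=0 -> F1&~F2 -> 1
  row 8 [1000]: F1=0 F2=0 -> F1&~F2 -> 0
  row 9 [1001]: F1=0 F2=0 -> F1&~F2 -> 0
  row 10 [1010]: F1=0 F2=0 -> F1&~F2 -> 0
  row 11 [1011]: F1=0 F2=1 -> F1&~F2 -> 0
  row 12 [1100]: F1=0 F2=0 -> F1&~F2 -> 0
  row 13 [1101]: F1=1 F2=0 -> F1&~F2 -> 1
  row 14 [1110]: F1=1 F2=1 -> F1&~F2 -> 0
  row 15 [1111]: F1=1 F2=0 -> F1&~F2 -> 1
Full result column, 4 rows per line (u,v fixed per line; w,z runs 00..11 left to right):
  rows 0-3 [u,v=00]: 0000  = hex 0
  rows 4-7 [u,v=01]: 0101  = hex 5
  rows 8-11 [u,v=10]: 0000  = hex 0
  rows 12-15 [u,v=11]: 0101  = hex 5
Counterexample vector (row 0 .. row 15) = 0000010100000101
Output column grouped in 4s = 0000 0101 0000 0101 = 0x0505
Convert to decimal digit by digit (value = value*16 + digit):
  0 -> 0
  0*16 + 5 = 5
  5*16 + 0 = 80
  80*16 + 5 = 1285
Decimal = 1285

1285


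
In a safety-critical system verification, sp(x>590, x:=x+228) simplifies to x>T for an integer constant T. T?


Formula: sp(P, x:=E) = exists old_x. (x = E[old_x/x]) AND P[old_x/x] (old_x is the value of x before the assignment; eliminate old_x by solving x = E[old_x/x] for old_x)
Step 1: Precondition P: x>590, i.e. old_x > 590
Step 2: Assignment gives x = old_x + 228, so old_x = x - 228
Step 3: Substitute into P: x - 228 > 590
Step 4: Simplify: x > 590+228 = 818

818


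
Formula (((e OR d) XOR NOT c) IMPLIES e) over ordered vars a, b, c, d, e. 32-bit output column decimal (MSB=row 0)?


Formula: (((e OR d) XOR NOT c) IMPLIES e) over a, b, c, d, e (32 rows)
Evaluate each row (bits = a,b,c,d,e, MSB first):
  row 0 [00000]: (((0 OR 0) XOR NOT 0) IMPLIES 0) -> 0
  row 1 [00001]: (((1 OR 0) XOR NOT 0) IMPLIES 1) -> 1
  row 2 [00010]: (((0 OR 1) XOR NOT 0) IMPLIES 0) -> 1
  row 3 [00011]: (((1 OR 1) XOR NOT 0) IMPLIES 1) -> 1
  row 4 [00100]: (((0 OR 0) XOR NOT 1) IMPLIES 0) -> 1
  row 5 [00101]: (((1 OR 0) XOR NOT 1) IMPLIES 1) -> 1
  row 6 [00110]: (((0 OR 1) XOR NOT 1) IMPLIES 0) -> 0
  row 7 [00111]: (((1 OR 1) XOR NOT 1) IMPLIES 1) -> 1
  row 8 [01000]: (((0 OR 0) XOR NOT 0) IMPLIES 0) -> 0
  row 9 [01001]: (((1 OR 0) XOR NOT 0) IMPLIES 1) -> 1
  row 10 [01010]: (((0 OR 1) XOR NOT 0) IMPLIES 0) -> 1
  row 11 [01011]: (((1 OR 1) XOR NOT 0) IMPLIES 1) -> 1
  row 12 [01100]: (((0 OR 0) XOR NOT 1) IMPLIES 0) -> 1
  row 13 [01101]: (((1 OR 0) XOR NOT 1) IMPLIES 1) -> 1
  row 14 [01110]: (((0 OR 1) XOR NOT 1) IMPLIES 0) -> 0
  row 15 [01111]: (((1 OR 1) XOR NOT 1) IMPLIES 1) -> 1
  row 16 [10000]: (((0 OR 0) XOR NOT 0) IMPLIES 0) -> 0
  row 17 [10001]: (((1 OR 0) XOR NOT 0) IMPLIES 1) -> 1
  row 18 [10010]: (((0 OR 1) XOR NOT 0) IMPLIES 0) -> 1
  row 19 [10011]: (((1 OR 1) XOR NOT 0) IMPLIES 1) -> 1
  row 20 [10100]: (((0 OR 0) XOR NOT 1) IMPLIES 0) -> 1
  row 21 [10101]: (((1 OR 0) XOR NOT 1) IMPLIES 1) -> 1
  row 22 [10110]: (((0 OR 1) XOR NOT 1) IMPLIES 0) -> 0
  row 23 [10111]: (((1 OR 1) XOR NOT 1) IMPLIES 1) -> 1
  row 24 [11000]: (((0 OR 0) XOR NOT 0) IMPLIES 0) -> 0
  row 25 [11001]: (((1 OR 0) XOR NOT 0) IMPLIES 1) -> 1
  row 26 [11010]: (((0 OR 1) XOR NOT 0) IMPLIES 0) -> 1
  row 27 [11011]: (((1 OR 1) XOR NOT 0) IMPLIES 1) -> 1
  row 28 [11100]: (((0 OR 0) XOR NOT 1) IMPLIES 0) -> 1
  row 29 [11101]: (((1 OR 0) XOR NOT 1) IMPLIES 1) -> 1
  row 30 [11110]: (((0 OR 1) XOR NOT 1) IMPLIES 0) -> 0
  row 31 [11111]: (((1 OR 1) XOR NOT 1) IMPLIES 1) -> 1
Full result column, 4 rows per line (a,b,c fixed per line; d,e runs 00..11 left to right):
  rows 0-3 [a,b,c=000]: 0111  = hex 7
  rows 4-7 [a,b,c=001]: 1101  = hex D
  rows 8-11 [a,b,c=010]: 0111  = hex 7
  rows 12-15 [a,b,c=011]: 1101  = hex D
  rows 16-19 [a,b,c=100]: 0111  = hex 7
  rows 20-23 [a,b,c=101]: 1101  = hex D
  rows 24-27 [a,b,c=110]: 0111  = hex 7
  rows 28-31 [a,b,c=111]: 1101  = hex D
Output column (row 0 .. row 31) = 01111101011111010111110101111101
Output column grouped in 4s = 0111 1101 0111 1101 0111 1101 0111 1101 = 0x7D7D7D7D
Convert to decimal digit by digit (value = value*16 + digit):
  7 -> 7
  7*16 + 13 (D) = 125
  125*16 + 7 = 2007
  2007*16 + 13 (D) = 32125
  32125*16 + 7 = 514007
  514007*16 + 13 (D) = 8224125
  8224125*16 + 7 = 131586007
  131586007*16 + 13 (D) = 2105376125
Decimal = 2105376125

2105376125


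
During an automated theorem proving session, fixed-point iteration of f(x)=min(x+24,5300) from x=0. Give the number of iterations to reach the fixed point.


Step 1: x=0, cap=5300, increment=24
Step 2: x grows by 24 each step until capped at 5300; fixed point is x=5300
Step 3: iterations = ceil(5300/24) = 221

221


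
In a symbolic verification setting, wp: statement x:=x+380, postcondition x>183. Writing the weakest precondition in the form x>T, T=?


Formula: wp(x:=E, P) = P[E/x] (substitute E for x in postcondition)
Step 1: Postcondition: x>183
Step 2: Substitute x+380 for x: x+380>183
Step 3: Solve for x: x > 183-380 = -197

-197


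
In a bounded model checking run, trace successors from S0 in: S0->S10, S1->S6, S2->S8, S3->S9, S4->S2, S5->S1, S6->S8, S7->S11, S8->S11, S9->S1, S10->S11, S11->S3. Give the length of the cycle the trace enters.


Trace from S0 until a state repeats:
  S0 -> S10 -> S11 -> S3 -> S9 -> S1 -> S6 -> S8 -> S11
S11 first seen at step 2, revisited at step 8.
Cycle length = 8 - 2 = 6

6


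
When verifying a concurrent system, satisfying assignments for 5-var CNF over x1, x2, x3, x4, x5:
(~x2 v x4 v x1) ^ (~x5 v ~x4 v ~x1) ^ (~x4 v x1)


CNF with 3 clauses over 5 vars (32 assignments).
An assignment satisfies CNF iff every clause has >=1 true literal.
Check each row (bits = x1,x2,x3,x4,x5; clause T/F shown):
  row 0 [00000]: clauses=TTT -> 1
  row 1 [00001]: clauses=TTT -> 1
  row 2 [00010]: clauses=TTF -> 0
  row 3 [00011]: clauses=TTF -> 0
  row 4 [00100]: clauses=TTT -> 1
  row 5 [00101]: clauses=TTT -> 1
  row 6 [00110]: clauses=TTF -> 0
  row 7 [00111]: clauses=TTF -> 0
  row 8 [01000]: clauses=FTT -> 0
  row 9 [01001]: clauses=FTT -> 0
  row 10 [01010]: clauses=TTF -> 0
  row 11 [01011]: clauses=TTF -> 0
  row 12 [01100]: clauses=FTT -> 0
  row 13 [01101]: clauses=FTT -> 0
  row 14 [01110]: clauses=TTF -> 0
  row 15 [01111]: clauses=TTF -> 0
  row 16 [10000]: clauses=TTT -> 1
  row 17 [10001]: clauses=TTT -> 1
  row 18 [10010]: clauses=TTT -> 1
  row 19 [10011]: clauses=TFT -> 0
  row 20 [10100]: clauses=TTT -> 1
  row 21 [10101]: clauses=TTT -> 1
  row 22 [10110]: clauses=TTT -> 1
  row 23 [10111]: clauses=TFT -> 0
  row 24 [11000]: clauses=TTT -> 1
  row 25 [11001]: clauses=TTT -> 1
  row 26 [11010]: clauses=TTT -> 1
  row 27 [11011]: clauses=TFT -> 0
  row 28 [11100]: clauses=TTT -> 1
  row 29 [11101]: clauses=TTT -> 1
  row 30 [11110]: clauses=TTT -> 1
  row 31 [11111]: clauses=TFT -> 0
Full result column, 8 rows per line (x1,x2 fixed per line; x3,x4,x5 runs 000..111 left to right):
  rows 0-7 [x1,x2=00]: 11001100  (ones: 4)
  rows 8-15 [x1,x2=01]: 00000000  (ones: 0)
  rows 16-23 [x1,x2=10]: 11101110  (ones: 6)
  rows 24-31 [x1,x2=11]: 11101110  (ones: 6)
Satisfying assignments = 4+0+6+6 = 16

16


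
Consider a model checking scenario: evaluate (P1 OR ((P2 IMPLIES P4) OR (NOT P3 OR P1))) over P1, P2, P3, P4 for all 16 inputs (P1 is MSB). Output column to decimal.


Formula: (P1 OR ((P2 IMPLIES P4) OR (NOT P3 OR P1))) over P1, P2, P3, P4 (16 rows)
Evaluate each row (bits = P1,P2,P3,P4, MSB first):
  row 0 [0000]: (0 OR ((0 IMPLIES 0) OR (NOT 0 OR 0))) -> 1
  row 1 [0001]: (0 OR ((0 IMPLIES 1) OR (NOT 0 OR 0))) -> 1
  row 2 [0010]: (0 OR ((0 IMPLIES 0) OR (NOT 1 OR 0))) -> 1
  row 3 [0011]: (0 OR ((0 IMPLIES 1) OR (NOT 1 OR 0))) -> 1
  row 4 [0100]: (0 OR ((1 IMPLIES 0) OR (NOT 0 OR 0))) -> 1
  row 5 [0101]: (0 OR ((1 IMPLIES 1) OR (NOT 0 OR 0))) -> 1
  row 6 [0110]: (0 OR ((1 IMPLIES 0) OR (NOT 1 OR 0))) -> 0
  row 7 [0111]: (0 OR ((1 IMPLIES 1) OR (NOT 1 OR 0))) -> 1
  row 8 [1000]: (1 OR ((0 IMPLIES 0) OR (NOT 0 OR 1))) -> 1
  row 9 [1001]: (1 OR ((0 IMPLIES 1) OR (NOT 0 OR 1))) -> 1
  row 10 [1010]: (1 OR ((0 IMPLIES 0) OR (NOT 1 OR 1))) -> 1
  row 11 [1011]: (1 OR ((0 IMPLIES 1) OR (NOT 1 OR 1))) -> 1
  row 12 [1100]: (1 OR ((1 IMPLIES 0) OR (NOT 0 OR 1))) -> 1
  row 13 [1101]: (1 OR ((1 IMPLIES 1) OR (NOT 0 OR 1))) -> 1
  row 14 [1110]: (1 OR ((1 IMPLIES 0) OR (NOT 1 OR 1))) -> 1
  row 15 [1111]: (1 OR ((1 IMPLIES 1) OR (NOT 1 OR 1))) -> 1
Full result column, 4 rows per line (P1,P2 fixed per line; P3,P4 runs 00..11 left to right):
  rows 0-3 [P1,P2=00]: 1111  = hex F
  rows 4-7 [P1,P2=01]: 1101  = hex D
  rows 8-11 [P1,P2=10]: 1111  = hex F
  rows 12-15 [P1,P2=11]: 1111  = hex F
Output column (row 0 .. row 15) = 1111110111111111
Output column grouped in 4s = 1111 1101 1111 1111 = 0xFDFF
Convert to decimal digit by digit (value = value*16 + digit):
  F -> 15
  15*16 + 13 (D) = 253
  253*16 + 15 (F) = 4063
  4063*16 + 15 (F) = 65023
Decimal = 65023

65023


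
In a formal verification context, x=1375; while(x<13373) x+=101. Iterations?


Step 1: x goes from 1375 toward 13373 by 101; the body runs while x<13373, so iterations = ceil((bound-start)/step)
Step 2: Distance=11998
Step 3: ceil(11998/101)=119

119


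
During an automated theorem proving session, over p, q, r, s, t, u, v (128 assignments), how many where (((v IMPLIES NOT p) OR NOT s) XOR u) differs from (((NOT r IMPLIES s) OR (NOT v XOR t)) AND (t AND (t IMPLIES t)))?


F1 = (((v IMPLIES NOT p) OR NOT s) XOR u)
F2 = (((NOT r IMPLIES s) OR (NOT v XOR t)) AND (t AND (t IMPLIES t)))
Evaluate both on each of 128 rows (bits = p,q,r,s,t,u,v):
  row 0 [0000000]: F1=1 F2=0 (differ) -> 1
  row 1 [0000001]: F1=1 F2=0 (differ) -> 1
  row 2 [0000010]: F1=0 F2=0 -> 0
  row 3 [0000011]: F1=0 F2=0 -> 0
  row 4 [0000100]: F1=1 F2=0 (differ) -> 1
  (every remaining row is evaluated the same way; all 128 results are listed next)
Full result column, 8 rows per line (p,q,r,s fixed per line; t,u,v runs 000..111 left to right):
  rows 0-7 [p,q,r,s=0000]: 11001001  (ones: 4)
  rows 8-15 [p,q,r,s=0001]: 11000011  (ones: 4)
  rows 16-23 [p,q,r,s=0010]: 11000011  (ones: 4)
  rows 24-31 [p,q,r,s=0011]: 11000011  (ones: 4)
  rows 32-39 [p,q,r,s=0100]: 11001001  (ones: 4)
  rows 40-47 [p,q,r,s=0101]: 11000011  (ones: 4)
  rows 48-55 [p,q,r,s=0110]: 11000011  (ones: 4)
  rows 56-63 [p,q,r,s=0111]: 11000011  (ones: 4)
  rows 64-71 [p,q,r,s=1000]: 11001001  (ones: 4)
  rows 72-79 [p,q,r,s=1001]: 10010110  (ones: 4)
  rows 80-87 [p,q,r,s=1010]: 11000011  (ones: 4)
  rows 88-95 [p,q,r,s=1011]: 10010110  (ones: 4)
  rows 96-103 [p,q,r,s=1100]: 11001001  (ones: 4)
  rows 104-111 [p,q,r,s=1101]: 10010110  (ones: 4)
  rows 112-119 [p,q,r,s=1110]: 11000011  (ones: 4)
  rows 120-127 [p,q,r,s=1111]: 10010110  (ones: 4)
Disagreements = 4+4+4+4+4+4+4+4+4+4+4+4+4+4+4+4 = 64

64


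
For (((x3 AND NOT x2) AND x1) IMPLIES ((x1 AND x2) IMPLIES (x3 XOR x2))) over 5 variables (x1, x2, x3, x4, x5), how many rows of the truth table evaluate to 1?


Formula: (((x3 AND NOT x2) AND x1) IMPLIES ((x1 AND x2) IMPLIES (x3 XOR x2))) over 5 vars (32 rows)
Evaluate each row (x1, x2, x3, x4, x5 as bits, MSB first):
  row 0 [00000]: (((0 AND NOT 0) AND 0) IMPLIES ((0 AND 0) IMPLIES (0 XOR 0))) -> 1
  row 1 [00001]: (((0 AND NOT 0) AND 0) IMPLIES ((0 AND 0) IMPLIES (0 XOR 0))) -> 1
  row 2 [00010]: (((0 AND NOT 0) AND 0) IMPLIES ((0 AND 0) IMPLIES (0 XOR 0))) -> 1
  row 3 [00011]: (((0 AND NOT 0) AND 0) IMPLIES ((0 AND 0) IMPLIES (0 XOR 0))) -> 1
  row 4 [00100]: (((1 AND NOT 0) AND 0) IMPLIES ((0 AND 0) IMPLIES (1 XOR 0))) -> 1
  row 5 [00101]: (((1 AND NOT 0) AND 0) IMPLIES ((0 AND 0) IMPLIES (1 XOR 0))) -> 1
  row 6 [00110]: (((1 AND NOT 0) AND 0) IMPLIES ((0 AND 0) IMPLIES (1 XOR 0))) -> 1
  row 7 [00111]: (((1 AND NOT 0) AND 0) IMPLIES ((0 AND 0) IMPLIES (1 XOR 0))) -> 1
  row 8 [01000]: (((0 AND NOT 1) AND 0) IMPLIES ((0 AND 1) IMPLIES (0 XOR 1))) -> 1
  row 9 [01001]: (((0 AND NOT 1) AND 0) IMPLIES ((0 AND 1) IMPLIES (0 XOR 1))) -> 1
  row 10 [01010]: (((0 AND NOT 1) AND 0) IMPLIES ((0 AND 1) IMPLIES (0 XOR 1))) -> 1
  row 11 [01011]: (((0 AND NOT 1) AND 0) IMPLIES ((0 AND 1) IMPLIES (0 XOR 1))) -> 1
  row 12 [01100]: (((1 AND NOT 1) AND 0) IMPLIES ((0 AND 1) IMPLIES (1 XOR 1))) -> 1
  row 13 [01101]: (((1 AND NOT 1) AND 0) IMPLIES ((0 AND 1) IMPLIES (1 XOR 1))) -> 1
  row 14 [01110]: (((1 AND NOT 1) AND 0) IMPLIES ((0 AND 1) IMPLIES (1 XOR 1))) -> 1
  row 15 [01111]: (((1 AND NOT 1) AND 0) IMPLIES ((0 AND 1) IMPLIES (1 XOR 1))) -> 1
  row 16 [10000]: (((0 AND NOT 0) AND 1) IMPLIES ((1 AND 0) IMPLIES (0 XOR 0))) -> 1
  row 17 [10001]: (((0 AND NOT 0) AND 1) IMPLIES ((1 AND 0) IMPLIES (0 XOR 0))) -> 1
  row 18 [10010]: (((0 AND NOT 0) AND 1) IMPLIES ((1 AND 0) IMPLIES (0 XOR 0))) -> 1
  row 19 [10011]: (((0 AND NOT 0) AND 1) IMPLIES ((1 AND 0) IMPLIES (0 XOR 0))) -> 1
  row 20 [10100]: (((1 AND NOT 0) AND 1) IMPLIES ((1 AND 0) IMPLIES (1 XOR 0))) -> 1
  row 21 [10101]: (((1 AND NOT 0) AND 1) IMPLIES ((1 AND 0) IMPLIES (1 XOR 0))) -> 1
  row 22 [10110]: (((1 AND NOT 0) AND 1) IMPLIES ((1 AND 0) IMPLIES (1 XOR 0))) -> 1
  row 23 [10111]: (((1 AND NOT 0) AND 1) IMPLIES ((1 AND 0) IMPLIES (1 XOR 0))) -> 1
  row 24 [11000]: (((0 AND NOT 1) AND 1) IMPLIES ((1 AND 1) IMPLIES (0 XOR 1))) -> 1
  row 25 [11001]: (((0 AND NOT 1) AND 1) IMPLIES ((1 AND 1) IMPLIES (0 XOR 1))) -> 1
  row 26 [11010]: (((0 AND NOT 1) AND 1) IMPLIES ((1 AND 1) IMPLIES (0 XOR 1))) -> 1
  row 27 [11011]: (((0 AND NOT 1) AND 1) IMPLIES ((1 AND 1) IMPLIES (0 XOR 1))) -> 1
  row 28 [11100]: (((1 AND NOT 1) AND 1) IMPLIES ((1 AND 1) IMPLIES (1 XOR 1))) -> 1
  row 29 [11101]: (((1 AND NOT 1) AND 1) IMPLIES ((1 AND 1) IMPLIES (1 XOR 1))) -> 1
  row 30 [11110]: (((1 AND NOT 1) AND 1) IMPLIES ((1 AND 1) IMPLIES (1 XOR 1))) -> 1
  row 31 [11111]: (((1 AND NOT 1) AND 1) IMPLIES ((1 AND 1) IMPLIES (1 XOR 1))) -> 1
Full result column, 8 rows per line (x1,x2 fixed per line; x3,x4,x5 runs 000..111 left to right):
  rows 0-7 [x1,x2=00]: 11111111  (ones: 8)
  rows 8-15 [x1,x2=01]: 11111111  (ones: 8)
  rows 16-23 [x1,x2=10]: 11111111  (ones: 8)
  rows 24-31 [x1,x2=11]: 11111111  (ones: 8)
Count of 1-rows = 8+8+8+8 = 32

32


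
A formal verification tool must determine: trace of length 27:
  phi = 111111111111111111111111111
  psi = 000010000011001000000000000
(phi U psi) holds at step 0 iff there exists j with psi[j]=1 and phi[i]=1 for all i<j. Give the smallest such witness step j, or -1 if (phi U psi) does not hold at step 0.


(phi U psi) at 0: need smallest j with psi[j]=1 and phi[i]=1 for all i in [0,j).
Scan from step 0:
  step 0: phi=1, psi=0 -> continue
  step 1: phi=1, psi=0 -> continue
  step 2: phi=1, psi=0 -> continue
  step 3: phi=1, psi=0 -> continue
  step 4: psi=1 and phi held for [0,4) -> witness found
Witness step = 4

4


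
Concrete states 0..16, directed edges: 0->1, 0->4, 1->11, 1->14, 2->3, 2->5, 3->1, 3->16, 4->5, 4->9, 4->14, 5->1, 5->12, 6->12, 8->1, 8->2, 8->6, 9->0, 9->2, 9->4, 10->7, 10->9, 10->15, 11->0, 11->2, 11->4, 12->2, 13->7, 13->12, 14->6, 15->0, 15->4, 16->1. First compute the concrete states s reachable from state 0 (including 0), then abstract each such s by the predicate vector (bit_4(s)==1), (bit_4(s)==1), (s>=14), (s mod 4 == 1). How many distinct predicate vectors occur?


BFS from 0:
Concrete reachable: {0, 1, 2, 3, 4, 5, 6, 9, 11, 12, 14, 16}
Abstract via predicates (bit_4(s)==1), (bit_4(s)==1), (s>=14), (s mod 4 == 1):
  (0,0,0,0) <- {0, 2, 3, 4, 6, 11, 12}
  (0,0,0,1) <- {1, 5, 9}
  (0,0,1,0) <- {14}
  (1,1,1,0) <- {16}
Distinct abstract states = 4

4


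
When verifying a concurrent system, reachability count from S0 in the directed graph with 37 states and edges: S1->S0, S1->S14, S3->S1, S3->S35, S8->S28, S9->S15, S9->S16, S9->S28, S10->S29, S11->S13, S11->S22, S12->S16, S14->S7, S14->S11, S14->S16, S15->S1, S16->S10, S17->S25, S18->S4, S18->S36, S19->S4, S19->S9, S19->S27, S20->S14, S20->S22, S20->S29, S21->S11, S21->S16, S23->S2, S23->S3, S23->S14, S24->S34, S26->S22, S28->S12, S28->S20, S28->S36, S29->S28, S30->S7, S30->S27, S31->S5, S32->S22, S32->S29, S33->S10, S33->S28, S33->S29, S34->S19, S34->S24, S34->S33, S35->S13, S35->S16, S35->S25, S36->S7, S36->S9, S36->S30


BFS from S0:
  layer 0: {S0}
Reachable set: {S0}
Count = 1

1


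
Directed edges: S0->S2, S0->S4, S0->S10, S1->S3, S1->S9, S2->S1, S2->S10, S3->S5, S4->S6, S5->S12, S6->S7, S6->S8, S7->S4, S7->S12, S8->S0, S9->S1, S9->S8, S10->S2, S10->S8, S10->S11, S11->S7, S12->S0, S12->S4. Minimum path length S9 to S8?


BFS layer-by-layer from S9:
  dist 0: {S9}
  dist 1: {S1, S8}
  -> S8 reached at distance 1
Shortest path length = 1

1


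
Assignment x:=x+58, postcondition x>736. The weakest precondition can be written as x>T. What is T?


Formula: wp(x:=E, P) = P[E/x] (substitute E for x in postcondition)
Step 1: Postcondition: x>736
Step 2: Substitute x+58 for x: x+58>736
Step 3: Solve for x: x > 736-58 = 678

678


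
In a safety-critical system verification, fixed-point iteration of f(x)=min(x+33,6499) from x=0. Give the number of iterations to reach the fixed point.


Step 1: x=0, cap=6499, increment=33
Step 2: x grows by 33 each step until capped at 6499; fixed point is x=6499
Step 3: iterations = ceil(6499/33) = 197

197


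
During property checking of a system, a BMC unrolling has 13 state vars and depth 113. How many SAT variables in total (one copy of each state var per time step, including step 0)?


BMC unrolls to depth k, creating one copy of each state var for steps 0..k.
Step count = 113 + 1 = 114 (steps 0 through 113)
Vars per step = 13
Total = 13 * 114 = 1482

1482


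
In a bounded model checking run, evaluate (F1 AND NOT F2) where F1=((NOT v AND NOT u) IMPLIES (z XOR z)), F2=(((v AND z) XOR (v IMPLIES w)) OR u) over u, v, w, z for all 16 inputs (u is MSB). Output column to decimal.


F1 = ((NOT v AND NOT u) IMPLIES (z XOR z))
F2 = (((v AND z) XOR (v IMPLIES w)) OR u)
Counterexample to F1=>F2 is where F1=1 and F2=0.
Evaluate each row (bits = u,v,w,z, MSB first):
  row 0 [0000]: F1=0 F2=1 -> F1&~F2 -> 0
  row 1 [0001]: F1=0 F2=1 -> F1&~F2 -> 0
  row 2 [0010]: F1=0 F2=1 -> F1&~F2 -> 0
  row 3 [0011]: F1=0 F2=1 -> F1&~F2 -> 0
  row 4 [0100]: F1=1 F2=0 -> F1&~F2 -> 1
  row 5 [0101]: F1=1 F2=1 -> F1&~F2 -> 0
  row 6 [0110]: F1=1 F2=1 -> F1&~F2 -> 0
  row 7 [0111]: F1=1 F2=0 -> F1&~F2 -> 1
  row 8 [1000]: F1=1 F2=1 -> F1&~F2 -> 0
  row 9 [1001]: F1=1 F2=1 -> F1&~F2 -> 0
  row 10 [1010]: F1=1 F2=1 -> F1&~F2 -> 0
  row 11 [1011]: F1=1 F2=1 -> F1&~F2 -> 0
  row 12 [1100]: F1=1 F2=1 -> F1&~F2 -> 0
  row 13 [1101]: F1=1 F2=1 -> F1&~F2 -> 0
  row 14 [1110]: F1=1 F2=1 -> F1&~F2 -> 0
  row 15 [1111]: F1=1 F2=1 -> F1&~F2 -> 0
Full result column, 4 rows per line (u,v fixed per line; w,z runs 00..11 left to right):
  rows 0-3 [u,v=00]: 0000  = hex 0
  rows 4-7 [u,v=01]: 1001  = hex 9
  rows 8-11 [u,v=10]: 0000  = hex 0
  rows 12-15 [u,v=11]: 0000  = hex 0
Counterexample vector (row 0 .. row 15) = 0000100100000000
Output column grouped in 4s = 0000 1001 0000 0000 = 0x0900
Convert to decimal digit by digit (value = value*16 + digit):
  0 -> 0
  0*16 + 9 = 9
  9*16 + 0 = 144
  144*16 + 0 = 2304
Decimal = 2304

2304


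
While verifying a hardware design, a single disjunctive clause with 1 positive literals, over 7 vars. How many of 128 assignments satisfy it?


Step 1: Total=2^7=128
Step 2: Unsat when all 1 false: 2^6=64
Step 3: Sat=128-64=64

64


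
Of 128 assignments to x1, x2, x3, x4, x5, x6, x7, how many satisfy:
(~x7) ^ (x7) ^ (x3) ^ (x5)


CNF with 4 clauses over 7 vars (128 assignments).
An assignment satisfies CNF iff every clause has >=1 true literal.
Check each row (bits = x1,x2,x3,x4,x5,x6,x7; clause T/F shown):
  row 0 [0000000]: clauses=TFFF -> 0
  row 1 [0000001]: clauses=FTFF -> 0
  row 2 [0000010]: clauses=TFFF -> 0
  row 3 [0000011]: clauses=FTFF -> 0
  row 4 [0000100]: clauses=TFFT -> 0
  (every remaining row is evaluated the same way; all 128 results are listed next)
Full result column, 8 rows per line (x1,x2,x3,x4 fixed per line; x5,x6,x7 runs 000..111 left to right):
  rows 0-7 [x1,x2,x3,x4=0000]: 00000000  (ones: 0)
  rows 8-15 [x1,x2,x3,x4=0001]: 00000000  (ones: 0)
  rows 16-23 [x1,x2,x3,x4=0010]: 00000000  (ones: 0)
  rows 24-31 [x1,x2,x3,x4=0011]: 00000000  (ones: 0)
  rows 32-39 [x1,x2,x3,x4=0100]: 00000000  (ones: 0)
  rows 40-47 [x1,x2,x3,x4=0101]: 00000000  (ones: 0)
  rows 48-55 [x1,x2,x3,x4=0110]: 00000000  (ones: 0)
  rows 56-63 [x1,x2,x3,x4=0111]: 00000000  (ones: 0)
  rows 64-71 [x1,x2,x3,x4=1000]: 00000000  (ones: 0)
  rows 72-79 [x1,x2,x3,x4=1001]: 00000000  (ones: 0)
  rows 80-87 [x1,x2,x3,x4=1010]: 00000000  (ones: 0)
  rows 88-95 [x1,x2,x3,x4=1011]: 00000000  (ones: 0)
  rows 96-103 [x1,x2,x3,x4=1100]: 00000000  (ones: 0)
  rows 104-111 [x1,x2,x3,x4=1101]: 00000000  (ones: 0)
  rows 112-119 [x1,x2,x3,x4=1110]: 00000000  (ones: 0)
  rows 120-127 [x1,x2,x3,x4=1111]: 00000000  (ones: 0)
Satisfying assignments = 0+0+0+0+0+0+0+0+0+0+0+0+0+0+0+0 = 0

0


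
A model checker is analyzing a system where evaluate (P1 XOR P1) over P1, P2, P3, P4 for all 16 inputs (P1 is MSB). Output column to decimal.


Formula: (P1 XOR P1) over P1, P2, P3, P4 (16 rows)
Evaluate each row (bits = P1,P2,P3,P4, MSB first):
  row 0 [0000]: (0 XOR 0) -> 0
  row 1 [0001]: (0 XOR 0) -> 0
  row 2 [0010]: (0 XOR 0) -> 0
  row 3 [0011]: (0 XOR 0) -> 0
  row 4 [0100]: (0 XOR 0) -> 0
  row 5 [0101]: (0 XOR 0) -> 0
  row 6 [0110]: (0 XOR 0) -> 0
  row 7 [0111]: (0 XOR 0) -> 0
  row 8 [1000]: (1 XOR 1) -> 0
  row 9 [1001]: (1 XOR 1) -> 0
  row 10 [1010]: (1 XOR 1) -> 0
  row 11 [1011]: (1 XOR 1) -> 0
  row 12 [1100]: (1 XOR 1) -> 0
  row 13 [1101]: (1 XOR 1) -> 0
  row 14 [1110]: (1 XOR 1) -> 0
  row 15 [1111]: (1 XOR 1) -> 0
Full result column, 4 rows per line (P1,P2 fixed per line; P3,P4 runs 00..11 left to right):
  rows 0-3 [P1,P2=00]: 0000  = hex 0
  rows 4-7 [P1,P2=01]: 0000  = hex 0
  rows 8-11 [P1,P2=10]: 0000  = hex 0
  rows 12-15 [P1,P2=11]: 0000  = hex 0
Output column (row 0 .. row 15) = 0000000000000000
Output column grouped in 4s = 0000 0000 0000 0000 = 0x0000
Convert to decimal digit by digit (value = value*16 + digit):
  0 -> 0
  0*16 + 0 = 0
  0*16 + 0 = 0
  0*16 + 0 = 0
Decimal = 0

0


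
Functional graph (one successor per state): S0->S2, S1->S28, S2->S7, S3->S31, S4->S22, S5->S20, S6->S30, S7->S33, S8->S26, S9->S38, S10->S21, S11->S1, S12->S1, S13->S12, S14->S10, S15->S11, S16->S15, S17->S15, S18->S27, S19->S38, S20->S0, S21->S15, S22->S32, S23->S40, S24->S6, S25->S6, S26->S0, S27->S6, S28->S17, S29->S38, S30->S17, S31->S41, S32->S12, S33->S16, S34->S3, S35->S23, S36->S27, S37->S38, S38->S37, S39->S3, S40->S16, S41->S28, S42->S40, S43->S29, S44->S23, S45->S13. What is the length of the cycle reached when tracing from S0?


Trace from S0 until a state repeats:
  S0 -> S2 -> S7 -> S33 -> S16 -> S15 -> S11 -> S1 -> S28 -> S17 -> S15
S15 first seen at step 5, revisited at step 10.
Cycle length = 10 - 5 = 5

5


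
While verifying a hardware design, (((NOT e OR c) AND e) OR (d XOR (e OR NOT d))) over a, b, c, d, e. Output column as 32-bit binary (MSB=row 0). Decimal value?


Formula: (((NOT e OR c) AND e) OR (d XOR (e OR NOT d))) over a, b, c, d, e (32 rows)
Evaluate each row (bits = a,b,c,d,e, MSB first):
  row 0 [00000]: (((NOT 0 OR 0) AND 0) OR (0 XOR (0 OR NOT 0))) -> 1
  row 1 [00001]: (((NOT 1 OR 0) AND 1) OR (0 XOR (1 OR NOT 0))) -> 1
  row 2 [00010]: (((NOT 0 OR 0) AND 0) OR (1 XOR (0 OR NOT 1))) -> 1
  row 3 [00011]: (((NOT 1 OR 0) AND 1) OR (1 XOR (1 OR NOT 1))) -> 0
  row 4 [00100]: (((NOT 0 OR 1) AND 0) OR (0 XOR (0 OR NOT 0))) -> 1
  row 5 [00101]: (((NOT 1 OR 1) AND 1) OR (0 XOR (1 OR NOT 0))) -> 1
  row 6 [00110]: (((NOT 0 OR 1) AND 0) OR (1 XOR (0 OR NOT 1))) -> 1
  row 7 [00111]: (((NOT 1 OR 1) AND 1) OR (1 XOR (1 OR NOT 1))) -> 1
  row 8 [01000]: (((NOT 0 OR 0) AND 0) OR (0 XOR (0 OR NOT 0))) -> 1
  row 9 [01001]: (((NOT 1 OR 0) AND 1) OR (0 XOR (1 OR NOT 0))) -> 1
  row 10 [01010]: (((NOT 0 OR 0) AND 0) OR (1 XOR (0 OR NOT 1))) -> 1
  row 11 [01011]: (((NOT 1 OR 0) AND 1) OR (1 XOR (1 OR NOT 1))) -> 0
  row 12 [01100]: (((NOT 0 OR 1) AND 0) OR (0 XOR (0 OR NOT 0))) -> 1
  row 13 [01101]: (((NOT 1 OR 1) AND 1) OR (0 XOR (1 OR NOT 0))) -> 1
  row 14 [01110]: (((NOT 0 OR 1) AND 0) OR (1 XOR (0 OR NOT 1))) -> 1
  row 15 [01111]: (((NOT 1 OR 1) AND 1) OR (1 XOR (1 OR NOT 1))) -> 1
  row 16 [10000]: (((NOT 0 OR 0) AND 0) OR (0 XOR (0 OR NOT 0))) -> 1
  row 17 [10001]: (((NOT 1 OR 0) AND 1) OR (0 XOR (1 OR NOT 0))) -> 1
  row 18 [10010]: (((NOT 0 OR 0) AND 0) OR (1 XOR (0 OR NOT 1))) -> 1
  row 19 [10011]: (((NOT 1 OR 0) AND 1) OR (1 XOR (1 OR NOT 1))) -> 0
  row 20 [10100]: (((NOT 0 OR 1) AND 0) OR (0 XOR (0 OR NOT 0))) -> 1
  row 21 [10101]: (((NOT 1 OR 1) AND 1) OR (0 XOR (1 OR NOT 0))) -> 1
  row 22 [10110]: (((NOT 0 OR 1) AND 0) OR (1 XOR (0 OR NOT 1))) -> 1
  row 23 [10111]: (((NOT 1 OR 1) AND 1) OR (1 XOR (1 OR NOT 1))) -> 1
  row 24 [11000]: (((NOT 0 OR 0) AND 0) OR (0 XOR (0 OR NOT 0))) -> 1
  row 25 [11001]: (((NOT 1 OR 0) AND 1) OR (0 XOR (1 OR NOT 0))) -> 1
  row 26 [11010]: (((NOT 0 OR 0) AND 0) OR (1 XOR (0 OR NOT 1))) -> 1
  row 27 [11011]: (((NOT 1 OR 0) AND 1) OR (1 XOR (1 OR NOT 1))) -> 0
  row 28 [11100]: (((NOT 0 OR 1) AND 0) OR (0 XOR (0 OR NOT 0))) -> 1
  row 29 [11101]: (((NOT 1 OR 1) AND 1) OR (0 XOR (1 OR NOT 0))) -> 1
  row 30 [11110]: (((NOT 0 OR 1) AND 0) OR (1 XOR (0 OR NOT 1))) -> 1
  row 31 [11111]: (((NOT 1 OR 1) AND 1) OR (1 XOR (1 OR NOT 1))) -> 1
Full result column, 4 rows per line (a,b,c fixed per line; d,e runs 00..11 left to right):
  rows 0-3 [a,b,c=000]: 1110  = hex E
  rows 4-7 [a,b,c=001]: 1111  = hex F
  rows 8-11 [a,b,c=010]: 1110  = hex E
  rows 12-15 [a,b,c=011]: 1111  = hex F
  rows 16-19 [a,b,c=100]: 1110  = hex E
  rows 20-23 [a,b,c=101]: 1111  = hex F
  rows 24-27 [a,b,c=110]: 1110  = hex E
  rows 28-31 [a,b,c=111]: 1111  = hex F
Output column (row 0 .. row 31) = 11101111111011111110111111101111
Output column grouped in 4s = 1110 1111 1110 1111 1110 1111 1110 1111 = 0xEFEFEFEF
Convert to decimal digit by digit (value = value*16 + digit):
  E -> 14
  14*16 + 15 (F) = 239
  239*16 + 14 (E) = 3838
  3838*16 + 15 (F) = 61423
  61423*16 + 14 (E) = 982782
  982782*16 + 15 (F) = 15724527
  15724527*16 + 14 (E) = 251592446
  251592446*16 + 15 (F) = 4025479151
Decimal = 4025479151

4025479151


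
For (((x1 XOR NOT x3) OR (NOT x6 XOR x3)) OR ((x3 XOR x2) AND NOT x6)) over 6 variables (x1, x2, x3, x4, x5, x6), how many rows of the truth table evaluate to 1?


Formula: (((x1 XOR NOT x3) OR (NOT x6 XOR x3)) OR ((x3 XOR x2) AND NOT x6)) over 6 vars (64 rows)
Evaluate each row (x1, x2, x3, x4, x5, x6 as bits, MSB first):
  row 0 [000000]: (((0 XOR NOT 0) OR (NOT 0 XOR 0)) OR ((0 XOR 0) AND NOT 0)) -> 1
  row 1 [000001]: (((0 XOR NOT 0) OR (NOT 1 XOR 0)) OR ((0 XOR 0) AND NOT 1)) -> 1
  row 2 [000010]: (((0 XOR NOT 0) OR (NOT 0 XOR 0)) OR ((0 XOR 0) AND NOT 0)) -> 1
  row 3 [000011]: (((0 XOR NOT 0) OR (NOT 1 XOR 0)) OR ((0 XOR 0) AND NOT 1)) -> 1
  row 4 [000100]: (((0 XOR NOT 0) OR (NOT 0 XOR 0)) OR ((0 XOR 0) AND NOT 0)) -> 1
  (every remaining row is evaluated the same way; all 64 results are listed next)
Full result column, 8 rows per line (x1,x2,x3 fixed per line; x4,x5,x6 runs 000..111 left to right):
  rows 0-7 [x1,x2,x3=000]: 11111111  (ones: 8)
  rows 8-15 [x1,x2,x3=001]: 11111111  (ones: 8)
  rows 16-23 [x1,x2,x3=010]: 11111111  (ones: 8)
  rows 24-31 [x1,x2,x3=011]: 01010101  (ones: 4)
  rows 32-39 [x1,x2,x3=100]: 10101010  (ones: 4)
  rows 40-47 [x1,x2,x3=101]: 11111111  (ones: 8)
  rows 48-55 [x1,x2,x3=110]: 10101010  (ones: 4)
  rows 56-63 [x1,x2,x3=111]: 11111111  (ones: 8)
Count of 1-rows = 8+8+8+4+4+8+4+8 = 52

52


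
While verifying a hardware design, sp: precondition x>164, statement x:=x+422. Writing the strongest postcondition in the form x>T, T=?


Formula: sp(P, x:=E) = exists old_x. (x = E[old_x/x]) AND P[old_x/x] (old_x is the value of x before the assignment; eliminate old_x by solving x = E[old_x/x] for old_x)
Step 1: Precondition P: x>164, i.e. old_x > 164
Step 2: Assignment gives x = old_x + 422, so old_x = x - 422
Step 3: Substitute into P: x - 422 > 164
Step 4: Simplify: x > 164+422 = 586

586


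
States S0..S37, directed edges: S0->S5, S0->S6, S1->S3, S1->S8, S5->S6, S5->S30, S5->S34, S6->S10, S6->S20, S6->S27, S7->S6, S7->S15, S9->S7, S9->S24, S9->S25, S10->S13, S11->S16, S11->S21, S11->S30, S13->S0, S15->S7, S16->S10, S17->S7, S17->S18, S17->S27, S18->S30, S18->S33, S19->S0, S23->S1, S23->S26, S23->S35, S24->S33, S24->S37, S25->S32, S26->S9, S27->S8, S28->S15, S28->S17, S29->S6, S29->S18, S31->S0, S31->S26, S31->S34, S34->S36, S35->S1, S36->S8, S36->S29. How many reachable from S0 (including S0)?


BFS from S0:
  layer 0: {S0}
  layer 1: {S5, S6}
  layer 2: {S10, S20, S27, S30, S34}
  layer 3: {S8, S13, S36}
  layer 4: {S29}
  layer 5: {S18}
  layer 6: {S33}
Reachable set: {S0, S5, S6, S8, S10, S13, S18, S20, S27, S29, S30, S33, S34, S36}
Count = 14

14


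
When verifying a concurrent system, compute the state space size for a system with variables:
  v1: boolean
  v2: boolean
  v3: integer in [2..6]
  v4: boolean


State space = product of domain sizes of all variables.
Domain sizes:
  v1 (boolean): 2
  v2 (boolean): 2
  v3 (integer in [2..6]): 5
  v4 (boolean): 2
Product = 2 * 2 * 5 * 2 = 40

40


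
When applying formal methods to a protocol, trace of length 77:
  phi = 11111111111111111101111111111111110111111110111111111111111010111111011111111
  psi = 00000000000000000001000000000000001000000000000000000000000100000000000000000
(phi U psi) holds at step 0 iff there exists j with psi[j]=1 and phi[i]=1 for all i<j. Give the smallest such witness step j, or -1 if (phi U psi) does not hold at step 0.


(phi U psi) at 0: need smallest j with psi[j]=1 and phi[i]=1 for all i in [0,j).
Scan from step 0:
  step 0: phi=1, psi=0 -> continue
  step 1: phi=1, psi=0 -> continue
  step 2: phi=1, psi=0 -> continue
  step 3: phi=1, psi=0 -> continue
  step 18: phi=0 -> phi-prefix broken from here
  step 19: psi=1 but phi already failed -> not a witness
  step 34: psi=1 but phi already failed -> not a witness
  step 59: psi=1 but phi already failed -> not a witness
  end of trace: no witness -> -1
Witness step = -1

-1


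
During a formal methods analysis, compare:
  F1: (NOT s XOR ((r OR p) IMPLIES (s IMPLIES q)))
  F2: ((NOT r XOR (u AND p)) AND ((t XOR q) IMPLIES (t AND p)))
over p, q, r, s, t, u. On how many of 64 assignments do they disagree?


F1 = (NOT s XOR ((r OR p) IMPLIES (s IMPLIES q)))
F2 = ((NOT r XOR (u AND p)) AND ((t XOR q) IMPLIES (t AND p)))
Evaluate both on each of 64 rows (bits = p,q,r,s,t,u):
  row 0 [000000]: F1=0 F2=1 (differ) -> 1
  row 1 [000001]: F1=0 F2=1 (differ) -> 1
  row 2 [000010]: F1=0 F2=0 -> 0
  row 3 [000011]: F1=0 F2=0 -> 0
  row 4 [000100]: F1=1 F2=1 -> 0
  (every remaining row is evaluated the same way; all 64 results are listed next)
Full result column, 8 rows per line (p,q,r fixed per line; s,t,u runs 000..111 left to right):
  rows 0-7 [p,q,r=000]: 11000011  (ones: 4)
  rows 8-15 [p,q,r=001]: 00000000  (ones: 0)
  rows 16-23 [p,q,r=010]: 00111100  (ones: 4)
  rows 24-31 [p,q,r=011]: 00001111  (ones: 4)
  rows 32-39 [p,q,r=100]: 10101010  (ones: 4)
  rows 40-47 [p,q,r=101]: 01010101  (ones: 4)
  rows 48-55 [p,q,r=110]: 00101101  (ones: 4)
  rows 56-63 [p,q,r=111]: 00011110  (ones: 4)
Disagreements = 4+0+4+4+4+4+4+4 = 28

28


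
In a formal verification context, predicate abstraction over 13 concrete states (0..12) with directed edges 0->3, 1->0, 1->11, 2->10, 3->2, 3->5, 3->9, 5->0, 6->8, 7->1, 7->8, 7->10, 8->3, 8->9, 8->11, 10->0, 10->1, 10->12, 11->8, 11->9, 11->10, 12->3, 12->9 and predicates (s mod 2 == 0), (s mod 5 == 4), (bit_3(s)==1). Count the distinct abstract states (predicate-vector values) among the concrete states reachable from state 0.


BFS from 0:
Concrete reachable: {0, 1, 2, 3, 5, 8, 9, 10, 11, 12}
Abstract via predicates (s mod 2 == 0), (s mod 5 == 4), (bit_3(s)==1):
  (0,0,0) <- {1, 3, 5}
  (0,0,1) <- {11}
  (0,1,1) <- {9}
  (1,0,0) <- {0, 2}
  (1,0,1) <- {8, 10, 12}
Distinct abstract states = 5

5


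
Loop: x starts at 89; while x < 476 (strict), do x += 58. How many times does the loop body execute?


Step 1: x goes from 89 toward 476 by 58; the body runs while x<476, so iterations = ceil((bound-start)/step)
Step 2: Distance=387
Step 3: ceil(387/58)=7

7


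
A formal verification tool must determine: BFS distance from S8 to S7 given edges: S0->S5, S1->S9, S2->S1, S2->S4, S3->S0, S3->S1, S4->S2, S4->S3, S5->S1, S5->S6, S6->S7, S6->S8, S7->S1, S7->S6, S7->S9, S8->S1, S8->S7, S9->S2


BFS layer-by-layer from S8:
  dist 0: {S8}
  dist 1: {S1, S7}
  -> S7 reached at distance 1
Shortest path length = 1

1


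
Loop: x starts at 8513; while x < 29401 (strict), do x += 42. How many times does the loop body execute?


Step 1: x goes from 8513 toward 29401 by 42; the body runs while x<29401, so iterations = ceil((bound-start)/step)
Step 2: Distance=20888
Step 3: ceil(20888/42)=498

498


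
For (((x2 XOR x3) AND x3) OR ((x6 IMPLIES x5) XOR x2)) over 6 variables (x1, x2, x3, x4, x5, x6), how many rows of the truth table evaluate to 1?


Formula: (((x2 XOR x3) AND x3) OR ((x6 IMPLIES x5) XOR x2)) over 6 vars (64 rows)
Evaluate each row (x1, x2, x3, x4, x5, x6 as bits, MSB first):
  row 0 [000000]: (((0 XOR 0) AND 0) OR ((0 IMPLIES 0) XOR 0)) -> 1
  row 1 [000001]: (((0 XOR 0) AND 0) OR ((1 IMPLIES 0) XOR 0)) -> 0
  row 2 [000010]: (((0 XOR 0) AND 0) OR ((0 IMPLIES 1) XOR 0)) -> 1
  row 3 [000011]: (((0 XOR 0) AND 0) OR ((1 IMPLIES 1) XOR 0)) -> 1
  row 4 [000100]: (((0 XOR 0) AND 0) OR ((0 IMPLIES 0) XOR 0)) -> 1
  (every remaining row is evaluated the same way; all 64 results are listed next)
Full result column, 8 rows per line (x1,x2,x3 fixed per line; x4,x5,x6 runs 000..111 left to right):
  rows 0-7 [x1,x2,x3=000]: 10111011  (ones: 6)
  rows 8-15 [x1,x2,x3=001]: 11111111  (ones: 8)
  rows 16-23 [x1,x2,x3=010]: 01000100  (ones: 2)
  rows 24-31 [x1,x2,x3=011]: 01000100  (ones: 2)
  rows 32-39 [x1,x2,x3=100]: 10111011  (ones: 6)
  rows 40-47 [x1,x2,x3=101]: 11111111  (ones: 8)
  rows 48-55 [x1,x2,x3=110]: 01000100  (ones: 2)
  rows 56-63 [x1,x2,x3=111]: 01000100  (ones: 2)
Count of 1-rows = 6+8+2+2+6+8+2+2 = 36

36


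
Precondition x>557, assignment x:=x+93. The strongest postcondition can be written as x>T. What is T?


Formula: sp(P, x:=E) = exists old_x. (x = E[old_x/x]) AND P[old_x/x] (old_x is the value of x before the assignment; eliminate old_x by solving x = E[old_x/x] for old_x)
Step 1: Precondition P: x>557, i.e. old_x > 557
Step 2: Assignment gives x = old_x + 93, so old_x = x - 93
Step 3: Substitute into P: x - 93 > 557
Step 4: Simplify: x > 557+93 = 650

650


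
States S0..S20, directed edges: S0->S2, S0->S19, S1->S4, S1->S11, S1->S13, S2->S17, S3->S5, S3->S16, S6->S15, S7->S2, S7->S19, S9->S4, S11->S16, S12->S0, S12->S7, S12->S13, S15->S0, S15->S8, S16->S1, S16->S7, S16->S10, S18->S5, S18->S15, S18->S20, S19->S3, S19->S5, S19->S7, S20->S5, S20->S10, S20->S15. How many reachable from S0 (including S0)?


BFS from S0:
  layer 0: {S0}
  layer 1: {S2, S19}
  layer 2: {S3, S5, S7, S17}
  layer 3: {S16}
  layer 4: {S1, S10}
  layer 5: {S4, S11, S13}
Reachable set: {S0, S1, S2, S3, S4, S5, S7, S10, S11, S13, S16, S17, S19}
Count = 13

13


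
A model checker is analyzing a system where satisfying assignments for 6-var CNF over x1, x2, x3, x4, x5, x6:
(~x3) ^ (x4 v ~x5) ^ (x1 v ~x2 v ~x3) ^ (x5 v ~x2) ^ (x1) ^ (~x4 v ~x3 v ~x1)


CNF with 6 clauses over 6 vars (64 assignments).
An assignment satisfies CNF iff every clause has >=1 true literal.
Check each row (bits = x1,x2,x3,x4,x5,x6; clause T/F shown):
  row 0 [000000]: clauses=TTTTFT -> 0
  row 1 [000001]: clauses=TTTTFT -> 0
  row 2 [000010]: clauses=TFTTFT -> 0
  row 3 [000011]: clauses=TFTTFT -> 0
  row 4 [000100]: clauses=TTTTFT -> 0
  (every remaining row is evaluated the same way; all 64 results are listed next)
Full result column, 8 rows per line (x1,x2,x3 fixed per line; x4,x5,x6 runs 000..111 left to right):
  rows 0-7 [x1,x2,x3=000]: 00000000  (ones: 0)
  rows 8-15 [x1,x2,x3=001]: 00000000  (ones: 0)
  rows 16-23 [x1,x2,x3=010]: 00000000  (ones: 0)
  rows 24-31 [x1,x2,x3=011]: 00000000  (ones: 0)
  rows 32-39 [x1,x2,x3=100]: 11001111  (ones: 6)
  rows 40-47 [x1,x2,x3=101]: 00000000  (ones: 0)
  rows 48-55 [x1,x2,x3=110]: 00000011  (ones: 2)
  rows 56-63 [x1,x2,x3=111]: 00000000  (ones: 0)
Satisfying assignments = 0+0+0+0+6+0+2+0 = 8

8


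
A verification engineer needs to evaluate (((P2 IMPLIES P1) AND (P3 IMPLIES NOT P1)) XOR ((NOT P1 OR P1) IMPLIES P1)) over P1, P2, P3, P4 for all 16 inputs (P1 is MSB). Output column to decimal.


Formula: (((P2 IMPLIES P1) AND (P3 IMPLIES NOT P1)) XOR ((NOT P1 OR P1) IMPLIES P1)) over P1, P2, P3, P4 (16 rows)
Evaluate each row (bits = P1,P2,P3,P4, MSB first):
  row 0 [0000]: (((0 IMPLIES 0) AND (0 IMPLIES NOT 0)) XOR ((NOT 0 OR 0) IMPLIES 0)) -> 1
  row 1 [0001]: (((0 IMPLIES 0) AND (0 IMPLIES NOT 0)) XOR ((NOT 0 OR 0) IMPLIES 0)) -> 1
  row 2 [0010]: (((0 IMPLIES 0) AND (1 IMPLIES NOT 0)) XOR ((NOT 0 OR 0) IMPLIES 0)) -> 1
  row 3 [0011]: (((0 IMPLIES 0) AND (1 IMPLIES NOT 0)) XOR ((NOT 0 OR 0) IMPLIES 0)) -> 1
  row 4 [0100]: (((1 IMPLIES 0) AND (0 IMPLIES NOT 0)) XOR ((NOT 0 OR 0) IMPLIES 0)) -> 0
  row 5 [0101]: (((1 IMPLIES 0) AND (0 IMPLIES NOT 0)) XOR ((NOT 0 OR 0) IMPLIES 0)) -> 0
  row 6 [0110]: (((1 IMPLIES 0) AND (1 IMPLIES NOT 0)) XOR ((NOT 0 OR 0) IMPLIES 0)) -> 0
  row 7 [0111]: (((1 IMPLIES 0) AND (1 IMPLIES NOT 0)) XOR ((NOT 0 OR 0) IMPLIES 0)) -> 0
  row 8 [1000]: (((0 IMPLIES 1) AND (0 IMPLIES NOT 1)) XOR ((NOT 1 OR 1) IMPLIES 1)) -> 0
  row 9 [1001]: (((0 IMPLIES 1) AND (0 IMPLIES NOT 1)) XOR ((NOT 1 OR 1) IMPLIES 1)) -> 0
  row 10 [1010]: (((0 IMPLIES 1) AND (1 IMPLIES NOT 1)) XOR ((NOT 1 OR 1) IMPLIES 1)) -> 1
  row 11 [1011]: (((0 IMPLIES 1) AND (1 IMPLIES NOT 1)) XOR ((NOT 1 OR 1) IMPLIES 1)) -> 1
  row 12 [1100]: (((1 IMPLIES 1) AND (0 IMPLIES NOT 1)) XOR ((NOT 1 OR 1) IMPLIES 1)) -> 0
  row 13 [1101]: (((1 IMPLIES 1) AND (0 IMPLIES NOT 1)) XOR ((NOT 1 OR 1) IMPLIES 1)) -> 0
  row 14 [1110]: (((1 IMPLIES 1) AND (1 IMPLIES NOT 1)) XOR ((NOT 1 OR 1) IMPLIES 1)) -> 1
  row 15 [1111]: (((1 IMPLIES 1) AND (1 IMPLIES NOT 1)) XOR ((NOT 1 OR 1) IMPLIES 1)) -> 1
Full result column, 4 rows per line (P1,P2 fixed per line; P3,P4 runs 00..11 left to right):
  rows 0-3 [P1,P2=00]: 1111  = hex F
  rows 4-7 [P1,P2=01]: 0000  = hex 0
  rows 8-11 [P1,P2=10]: 0011  = hex 3
  rows 12-15 [P1,P2=11]: 0011  = hex 3
Output column (row 0 .. row 15) = 1111000000110011
Output column grouped in 4s = 1111 0000 0011 0011 = 0xF033
Convert to decimal digit by digit (value = value*16 + digit):
  F -> 15
  15*16 + 0 = 240
  240*16 + 3 = 3843
  3843*16 + 3 = 61491
Decimal = 61491

61491
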